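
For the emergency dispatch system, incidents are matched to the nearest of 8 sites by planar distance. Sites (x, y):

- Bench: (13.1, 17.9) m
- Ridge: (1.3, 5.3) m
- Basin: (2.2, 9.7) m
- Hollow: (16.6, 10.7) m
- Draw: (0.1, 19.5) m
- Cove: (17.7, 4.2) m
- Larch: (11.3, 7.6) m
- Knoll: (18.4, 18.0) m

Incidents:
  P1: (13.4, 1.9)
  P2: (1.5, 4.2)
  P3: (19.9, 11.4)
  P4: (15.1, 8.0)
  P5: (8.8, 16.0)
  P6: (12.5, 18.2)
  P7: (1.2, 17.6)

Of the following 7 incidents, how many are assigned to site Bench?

P1 → Cove
P2 → Ridge
P3 → Hollow
P4 → Hollow
P5 → Bench
P6 → Bench
P7 → Draw
2 of the 7 go to Bench.

2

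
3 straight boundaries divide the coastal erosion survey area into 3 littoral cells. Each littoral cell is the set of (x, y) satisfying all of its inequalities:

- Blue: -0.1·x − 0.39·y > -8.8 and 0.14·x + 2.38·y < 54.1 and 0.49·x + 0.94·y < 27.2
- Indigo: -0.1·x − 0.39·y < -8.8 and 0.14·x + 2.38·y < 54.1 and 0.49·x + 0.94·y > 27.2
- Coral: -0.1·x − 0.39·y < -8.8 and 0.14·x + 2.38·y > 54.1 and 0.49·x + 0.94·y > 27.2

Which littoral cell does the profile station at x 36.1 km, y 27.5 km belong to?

Coral

-0.1·36.1 − 0.39·27.5 = -14.335, which is < -8.8
0.14·36.1 + 2.38·27.5 = 70.504, which is > 54.1
0.49·36.1 + 0.94·27.5 = 43.539, which is > 27.2
This sign pattern matches Coral.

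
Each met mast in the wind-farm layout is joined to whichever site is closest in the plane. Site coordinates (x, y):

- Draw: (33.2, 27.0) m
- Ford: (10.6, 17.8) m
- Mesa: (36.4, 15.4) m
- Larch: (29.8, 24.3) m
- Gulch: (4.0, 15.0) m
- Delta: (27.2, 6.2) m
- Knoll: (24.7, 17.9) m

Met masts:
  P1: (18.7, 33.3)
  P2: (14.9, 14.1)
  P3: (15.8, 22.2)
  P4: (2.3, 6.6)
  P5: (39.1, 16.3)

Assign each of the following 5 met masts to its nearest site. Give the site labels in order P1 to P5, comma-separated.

Larch, Ford, Ford, Gulch, Mesa

P1 → Larch (d²=204.21)
P2 → Ford (d²=32.18)
P3 → Ford (d²=46.40)
P4 → Gulch (d²=73.45)
P5 → Mesa (d²=8.10)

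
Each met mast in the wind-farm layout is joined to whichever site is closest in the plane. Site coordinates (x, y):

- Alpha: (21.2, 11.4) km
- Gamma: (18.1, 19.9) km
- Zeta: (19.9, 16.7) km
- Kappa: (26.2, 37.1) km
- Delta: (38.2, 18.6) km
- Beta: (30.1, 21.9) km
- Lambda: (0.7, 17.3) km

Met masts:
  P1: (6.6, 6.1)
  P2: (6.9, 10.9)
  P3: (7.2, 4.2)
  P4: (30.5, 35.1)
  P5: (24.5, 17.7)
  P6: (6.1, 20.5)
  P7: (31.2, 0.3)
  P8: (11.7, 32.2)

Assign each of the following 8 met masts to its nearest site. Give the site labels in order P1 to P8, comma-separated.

Lambda, Lambda, Lambda, Kappa, Zeta, Lambda, Alpha, Gamma

P1 → Lambda (d²=160.25)
P2 → Lambda (d²=79.40)
P3 → Lambda (d²=213.86)
P4 → Kappa (d²=22.49)
P5 → Zeta (d²=22.16)
P6 → Lambda (d²=39.40)
P7 → Alpha (d²=223.21)
P8 → Gamma (d²=192.25)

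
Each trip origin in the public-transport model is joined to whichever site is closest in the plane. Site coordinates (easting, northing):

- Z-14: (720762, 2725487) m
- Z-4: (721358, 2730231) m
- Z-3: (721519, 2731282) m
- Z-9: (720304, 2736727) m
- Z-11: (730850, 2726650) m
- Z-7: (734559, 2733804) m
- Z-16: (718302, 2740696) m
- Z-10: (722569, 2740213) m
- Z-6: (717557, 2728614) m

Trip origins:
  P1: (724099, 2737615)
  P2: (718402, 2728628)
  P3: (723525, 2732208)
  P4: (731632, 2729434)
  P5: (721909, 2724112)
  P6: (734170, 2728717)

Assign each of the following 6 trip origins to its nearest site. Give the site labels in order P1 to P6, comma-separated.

P1 → Z-10 (d²=9090504.00)
P2 → Z-6 (d²=714221.00)
P3 → Z-3 (d²=4881512.00)
P4 → Z-11 (d²=8362180.00)
P5 → Z-14 (d²=3206234.00)
P6 → Z-11 (d²=15294889.00)

Z-10, Z-6, Z-3, Z-11, Z-14, Z-11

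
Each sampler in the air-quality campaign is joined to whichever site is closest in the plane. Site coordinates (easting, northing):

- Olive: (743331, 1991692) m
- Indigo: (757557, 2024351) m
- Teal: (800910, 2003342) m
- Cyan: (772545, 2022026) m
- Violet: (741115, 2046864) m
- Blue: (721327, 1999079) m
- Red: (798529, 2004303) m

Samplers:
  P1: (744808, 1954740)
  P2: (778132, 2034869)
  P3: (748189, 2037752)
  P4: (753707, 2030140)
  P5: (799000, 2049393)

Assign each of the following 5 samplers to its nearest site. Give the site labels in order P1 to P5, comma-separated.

P1 → Olive (d²=1367631833.00)
P2 → Cyan (d²=196157218.00)
P3 → Violet (d²=133070020.00)
P4 → Indigo (d²=48335021.00)
P5 → Cyan (d²=1448819714.00)

Olive, Cyan, Violet, Indigo, Cyan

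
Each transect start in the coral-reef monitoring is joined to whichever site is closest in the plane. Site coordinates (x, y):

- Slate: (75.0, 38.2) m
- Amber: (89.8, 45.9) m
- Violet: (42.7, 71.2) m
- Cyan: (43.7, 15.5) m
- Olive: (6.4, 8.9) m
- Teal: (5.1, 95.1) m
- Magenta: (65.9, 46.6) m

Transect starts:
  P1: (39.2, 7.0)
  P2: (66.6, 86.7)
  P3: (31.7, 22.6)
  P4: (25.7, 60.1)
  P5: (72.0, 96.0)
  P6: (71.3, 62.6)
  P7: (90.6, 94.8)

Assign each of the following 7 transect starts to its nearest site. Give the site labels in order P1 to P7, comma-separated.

P1 → Cyan (d²=92.50)
P2 → Violet (d²=811.46)
P3 → Cyan (d²=194.41)
P4 → Violet (d²=412.21)
P5 → Violet (d²=1473.53)
P6 → Magenta (d²=285.16)
P7 → Amber (d²=2391.85)

Cyan, Violet, Cyan, Violet, Violet, Magenta, Amber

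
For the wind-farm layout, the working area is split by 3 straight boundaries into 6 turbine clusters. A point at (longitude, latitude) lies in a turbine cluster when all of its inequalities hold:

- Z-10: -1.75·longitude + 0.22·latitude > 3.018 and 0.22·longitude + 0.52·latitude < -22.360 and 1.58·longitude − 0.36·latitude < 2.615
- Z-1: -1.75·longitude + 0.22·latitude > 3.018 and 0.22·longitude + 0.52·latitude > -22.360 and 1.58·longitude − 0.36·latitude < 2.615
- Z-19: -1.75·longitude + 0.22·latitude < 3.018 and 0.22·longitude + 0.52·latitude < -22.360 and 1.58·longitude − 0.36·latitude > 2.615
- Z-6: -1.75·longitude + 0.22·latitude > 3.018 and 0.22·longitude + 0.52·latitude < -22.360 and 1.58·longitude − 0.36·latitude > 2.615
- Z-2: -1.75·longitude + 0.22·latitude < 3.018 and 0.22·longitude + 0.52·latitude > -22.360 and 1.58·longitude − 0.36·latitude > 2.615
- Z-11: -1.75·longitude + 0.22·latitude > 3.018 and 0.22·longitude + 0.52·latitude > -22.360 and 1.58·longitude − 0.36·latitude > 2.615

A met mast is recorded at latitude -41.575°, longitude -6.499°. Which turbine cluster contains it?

Z-19

-1.75·-6.499 + 0.22·-41.575 = 2.227, which is < 3.018
0.22·-6.499 + 0.52·-41.575 = -23.049, which is < -22.360
1.58·-6.499 − 0.36·-41.575 = 4.699, which is > 2.615
This sign pattern matches Z-19.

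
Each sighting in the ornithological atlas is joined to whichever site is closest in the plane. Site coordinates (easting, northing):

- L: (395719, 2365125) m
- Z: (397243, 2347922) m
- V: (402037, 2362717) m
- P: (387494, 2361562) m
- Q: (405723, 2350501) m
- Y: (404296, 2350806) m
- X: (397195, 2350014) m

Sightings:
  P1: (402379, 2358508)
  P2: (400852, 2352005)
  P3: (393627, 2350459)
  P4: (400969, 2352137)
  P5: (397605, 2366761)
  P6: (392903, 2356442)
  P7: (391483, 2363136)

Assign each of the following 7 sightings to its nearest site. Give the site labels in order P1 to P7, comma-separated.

P1 → V (d²=17832645.00)
P2 → Y (d²=13298737.00)
P3 → X (d²=12928649.00)
P4 → Y (d²=12840490.00)
P5 → L (d²=6233492.00)
P6 → P (d²=55471681.00)
P7 → P (d²=18389597.00)

V, Y, X, Y, L, P, P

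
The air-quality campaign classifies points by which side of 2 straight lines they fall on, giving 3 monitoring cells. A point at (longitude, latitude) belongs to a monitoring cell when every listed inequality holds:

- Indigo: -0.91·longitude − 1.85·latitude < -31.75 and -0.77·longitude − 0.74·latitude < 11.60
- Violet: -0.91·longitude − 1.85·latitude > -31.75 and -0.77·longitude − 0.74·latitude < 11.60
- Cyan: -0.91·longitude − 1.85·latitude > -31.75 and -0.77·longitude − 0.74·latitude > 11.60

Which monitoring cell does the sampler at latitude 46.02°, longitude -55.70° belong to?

-0.91·-55.70 − 1.85·46.02 = -34.450, which is < -31.75
-0.77·-55.70 − 0.74·46.02 = 8.834, which is < 11.60
This sign pattern matches Indigo.

Indigo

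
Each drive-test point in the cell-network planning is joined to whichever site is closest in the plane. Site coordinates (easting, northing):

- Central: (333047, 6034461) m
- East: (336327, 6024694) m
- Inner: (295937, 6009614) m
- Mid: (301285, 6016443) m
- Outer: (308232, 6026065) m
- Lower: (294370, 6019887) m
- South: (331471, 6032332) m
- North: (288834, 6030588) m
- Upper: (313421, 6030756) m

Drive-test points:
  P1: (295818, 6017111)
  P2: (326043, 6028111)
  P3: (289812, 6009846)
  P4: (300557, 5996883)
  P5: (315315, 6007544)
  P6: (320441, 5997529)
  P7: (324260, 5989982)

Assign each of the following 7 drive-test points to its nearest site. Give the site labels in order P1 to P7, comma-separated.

Lower, South, Inner, Inner, Mid, Mid, Inner

P1 → Lower (d²=9802880.00)
P2 → South (d²=47280025.00)
P3 → Inner (d²=37569449.00)
P4 → Inner (d²=183422761.00)
P5 → Mid (d²=276033101.00)
P6 → Mid (d²=724691732.00)
P7 → Inner (d²=1187607753.00)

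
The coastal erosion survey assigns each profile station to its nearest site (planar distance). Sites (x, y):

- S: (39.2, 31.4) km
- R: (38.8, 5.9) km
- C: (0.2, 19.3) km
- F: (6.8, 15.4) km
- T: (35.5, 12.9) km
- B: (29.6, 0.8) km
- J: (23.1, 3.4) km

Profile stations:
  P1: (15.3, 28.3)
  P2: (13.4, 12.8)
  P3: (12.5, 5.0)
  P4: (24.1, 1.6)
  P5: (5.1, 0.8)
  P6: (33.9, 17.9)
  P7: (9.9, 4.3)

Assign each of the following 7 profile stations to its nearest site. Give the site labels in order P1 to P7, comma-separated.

F, F, J, J, F, T, F

P1 → F (d²=238.66)
P2 → F (d²=50.32)
P3 → J (d²=114.92)
P4 → J (d²=4.24)
P5 → F (d²=216.05)
P6 → T (d²=27.56)
P7 → F (d²=132.82)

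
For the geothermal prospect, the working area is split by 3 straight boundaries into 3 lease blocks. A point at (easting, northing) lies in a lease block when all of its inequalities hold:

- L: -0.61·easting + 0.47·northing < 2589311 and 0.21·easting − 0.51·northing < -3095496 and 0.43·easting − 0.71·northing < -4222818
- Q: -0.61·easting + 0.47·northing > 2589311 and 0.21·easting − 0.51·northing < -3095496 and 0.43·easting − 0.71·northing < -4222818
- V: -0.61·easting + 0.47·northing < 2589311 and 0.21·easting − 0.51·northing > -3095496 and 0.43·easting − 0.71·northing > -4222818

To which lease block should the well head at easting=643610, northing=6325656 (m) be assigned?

-0.61·643610 + 0.47·6325656 = 2580456.220, which is < 2589311
0.21·643610 − 0.51·6325656 = -3090926.460, which is > -3095496
0.43·643610 − 0.71·6325656 = -4214463.460, which is > -4222818
This sign pattern matches V.

V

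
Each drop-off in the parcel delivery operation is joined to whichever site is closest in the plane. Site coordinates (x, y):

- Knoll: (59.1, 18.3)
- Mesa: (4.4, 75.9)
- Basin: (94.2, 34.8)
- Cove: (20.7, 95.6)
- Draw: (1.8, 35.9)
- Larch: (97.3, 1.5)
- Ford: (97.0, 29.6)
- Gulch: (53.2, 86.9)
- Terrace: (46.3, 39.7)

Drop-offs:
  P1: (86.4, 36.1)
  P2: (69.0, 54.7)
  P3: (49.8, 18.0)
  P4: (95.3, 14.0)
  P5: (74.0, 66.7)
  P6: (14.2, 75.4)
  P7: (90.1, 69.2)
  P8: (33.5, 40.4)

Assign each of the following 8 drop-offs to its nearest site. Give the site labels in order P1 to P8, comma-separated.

Basin, Terrace, Knoll, Larch, Gulch, Mesa, Basin, Terrace

P1 → Basin (d²=62.53)
P2 → Terrace (d²=740.29)
P3 → Knoll (d²=86.58)
P4 → Larch (d²=160.25)
P5 → Gulch (d²=840.68)
P6 → Mesa (d²=96.29)
P7 → Basin (d²=1200.17)
P8 → Terrace (d²=164.33)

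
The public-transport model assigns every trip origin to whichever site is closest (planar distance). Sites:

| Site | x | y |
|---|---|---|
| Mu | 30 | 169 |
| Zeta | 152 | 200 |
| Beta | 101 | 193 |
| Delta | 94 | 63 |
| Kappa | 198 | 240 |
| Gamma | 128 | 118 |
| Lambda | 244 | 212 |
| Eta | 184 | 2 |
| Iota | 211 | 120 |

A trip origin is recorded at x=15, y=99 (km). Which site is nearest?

Squared distances to each site:
Mu: 5125.000; Zeta: 28970.000; Beta: 16232.000; Delta: 7537.000; Kappa: 53370.000; Gamma: 13130.000; Lambda: 65210.000; Eta: 37970.000; Iota: 38857.000.
Minimum at Mu.

Mu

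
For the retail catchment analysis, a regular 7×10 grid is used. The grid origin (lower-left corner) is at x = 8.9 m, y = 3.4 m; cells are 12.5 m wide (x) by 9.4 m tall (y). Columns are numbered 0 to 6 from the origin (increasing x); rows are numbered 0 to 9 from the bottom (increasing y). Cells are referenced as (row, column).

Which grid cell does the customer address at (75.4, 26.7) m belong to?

Column index: ⌊(75.4 − 8.9) / 12.5⌋ = ⌊5.320⌋ = 5
Row offset from origin: ⌊(26.7 − 3.4) / 9.4⌋ = ⌊2.479⌋ = 2 → row 2

(2, 5)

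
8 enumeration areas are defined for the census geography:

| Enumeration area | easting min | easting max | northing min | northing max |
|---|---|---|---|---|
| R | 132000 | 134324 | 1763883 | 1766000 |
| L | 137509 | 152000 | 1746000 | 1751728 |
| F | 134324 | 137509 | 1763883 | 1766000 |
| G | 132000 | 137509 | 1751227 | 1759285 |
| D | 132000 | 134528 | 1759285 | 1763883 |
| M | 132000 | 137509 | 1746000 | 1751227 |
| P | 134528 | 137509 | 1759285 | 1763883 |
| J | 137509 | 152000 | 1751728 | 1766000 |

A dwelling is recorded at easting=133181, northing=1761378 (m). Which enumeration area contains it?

The point has easting = 133181 and northing = 1761378.
Only D satisfies 132000 ≤ easting ≤ 134528 and 1759285 ≤ northing ≤ 1763883.

D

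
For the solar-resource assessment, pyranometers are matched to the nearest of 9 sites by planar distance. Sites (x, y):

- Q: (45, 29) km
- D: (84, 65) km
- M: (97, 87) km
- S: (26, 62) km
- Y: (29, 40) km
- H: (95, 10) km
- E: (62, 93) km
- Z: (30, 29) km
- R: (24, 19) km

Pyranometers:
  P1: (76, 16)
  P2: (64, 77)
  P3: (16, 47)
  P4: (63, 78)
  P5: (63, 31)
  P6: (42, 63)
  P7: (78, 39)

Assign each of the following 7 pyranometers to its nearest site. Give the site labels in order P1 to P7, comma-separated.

P1 → H (d²=397.00)
P2 → E (d²=260.00)
P3 → Y (d²=218.00)
P4 → E (d²=226.00)
P5 → Q (d²=328.00)
P6 → S (d²=257.00)
P7 → D (d²=712.00)

H, E, Y, E, Q, S, D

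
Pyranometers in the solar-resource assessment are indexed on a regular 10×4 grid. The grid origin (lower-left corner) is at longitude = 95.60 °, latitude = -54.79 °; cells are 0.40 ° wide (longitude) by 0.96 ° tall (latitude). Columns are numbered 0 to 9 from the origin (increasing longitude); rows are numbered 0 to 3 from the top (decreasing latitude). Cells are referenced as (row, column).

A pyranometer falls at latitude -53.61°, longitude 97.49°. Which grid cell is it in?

Column index: ⌊(97.49 − 95.60) / 0.40⌋ = ⌊4.725⌋ = 4
Row offset from origin: ⌊(-53.61 − -54.79) / 0.96⌋ = ⌊1.229⌋ = 1 → row 2 (counted from top)

(2, 4)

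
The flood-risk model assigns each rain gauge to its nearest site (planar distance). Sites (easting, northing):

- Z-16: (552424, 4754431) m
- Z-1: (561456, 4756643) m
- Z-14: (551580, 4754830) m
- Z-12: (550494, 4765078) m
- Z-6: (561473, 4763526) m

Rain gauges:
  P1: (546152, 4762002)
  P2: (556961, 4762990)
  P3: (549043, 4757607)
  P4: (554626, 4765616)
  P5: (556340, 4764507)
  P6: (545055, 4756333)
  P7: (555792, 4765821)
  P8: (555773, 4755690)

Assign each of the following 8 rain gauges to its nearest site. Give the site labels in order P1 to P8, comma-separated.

Z-12, Z-6, Z-14, Z-12, Z-6, Z-14, Z-12, Z-16

P1 → Z-12 (d²=28314740.00)
P2 → Z-6 (d²=20645440.00)
P3 → Z-14 (d²=14148098.00)
P4 → Z-12 (d²=17362868.00)
P5 → Z-6 (d²=27310050.00)
P6 → Z-14 (d²=44834634.00)
P7 → Z-12 (d²=28620853.00)
P8 → Z-16 (d²=12800882.00)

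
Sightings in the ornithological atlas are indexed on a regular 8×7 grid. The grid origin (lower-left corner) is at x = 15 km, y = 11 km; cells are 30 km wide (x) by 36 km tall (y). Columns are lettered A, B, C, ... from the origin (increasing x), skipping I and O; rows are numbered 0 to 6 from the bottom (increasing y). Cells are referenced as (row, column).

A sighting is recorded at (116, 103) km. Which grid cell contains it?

(2, D)

Column index: ⌊(116 − 15) / 30⌋ = ⌊3.367⌋ = 3 → column D
Row offset from origin: ⌊(103 − 11) / 36⌋ = ⌊2.556⌋ = 2 → row 2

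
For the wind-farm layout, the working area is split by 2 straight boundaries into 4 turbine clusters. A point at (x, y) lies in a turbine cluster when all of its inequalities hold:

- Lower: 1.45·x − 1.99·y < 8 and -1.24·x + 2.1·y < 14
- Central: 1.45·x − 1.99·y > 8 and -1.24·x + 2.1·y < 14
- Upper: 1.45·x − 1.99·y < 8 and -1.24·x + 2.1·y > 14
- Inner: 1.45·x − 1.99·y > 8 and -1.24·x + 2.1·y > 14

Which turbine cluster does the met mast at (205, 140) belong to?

Inner

1.45·205 − 1.99·140 = 18.650, which is > 8
-1.24·205 + 2.1·140 = 39.800, which is > 14
This sign pattern matches Inner.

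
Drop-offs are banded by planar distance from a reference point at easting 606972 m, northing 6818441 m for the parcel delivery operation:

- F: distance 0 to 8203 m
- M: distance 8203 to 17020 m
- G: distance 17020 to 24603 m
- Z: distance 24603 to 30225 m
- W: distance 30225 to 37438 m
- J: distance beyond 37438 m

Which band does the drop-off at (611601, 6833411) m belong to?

M

Distance = √((611601−606972)² + (6833411−6818441)²) = √(21427641.000 + 224100900.000) = 15669.350 m.
8203 ≤ 15669.350 < 17020 → M.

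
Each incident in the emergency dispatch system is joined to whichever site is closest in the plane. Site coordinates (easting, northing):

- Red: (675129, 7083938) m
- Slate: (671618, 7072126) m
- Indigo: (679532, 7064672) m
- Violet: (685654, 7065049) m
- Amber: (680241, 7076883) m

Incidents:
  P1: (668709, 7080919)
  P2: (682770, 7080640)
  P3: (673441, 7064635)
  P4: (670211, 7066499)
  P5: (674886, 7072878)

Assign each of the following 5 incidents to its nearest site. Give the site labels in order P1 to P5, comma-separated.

P1 → Red (d²=50330761.00)
P2 → Amber (d²=20510890.00)
P3 → Indigo (d²=37101650.00)
P4 → Slate (d²=33642778.00)
P5 → Slate (d²=11245328.00)

Red, Amber, Indigo, Slate, Slate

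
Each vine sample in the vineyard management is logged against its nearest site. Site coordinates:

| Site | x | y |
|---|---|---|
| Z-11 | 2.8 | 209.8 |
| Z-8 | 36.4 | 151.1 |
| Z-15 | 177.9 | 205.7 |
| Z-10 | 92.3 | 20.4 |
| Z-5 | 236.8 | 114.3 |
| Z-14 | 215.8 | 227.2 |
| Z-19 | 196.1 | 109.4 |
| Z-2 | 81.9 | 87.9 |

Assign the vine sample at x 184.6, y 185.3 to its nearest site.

Z-15

Squared distances to each site:
Z-11: 33651.490; Z-8: 23132.880; Z-15: 461.050; Z-10: 35711.300; Z-5: 7765.840; Z-14: 2729.050; Z-19: 5893.060; Z-2: 20034.050.
Minimum at Z-15.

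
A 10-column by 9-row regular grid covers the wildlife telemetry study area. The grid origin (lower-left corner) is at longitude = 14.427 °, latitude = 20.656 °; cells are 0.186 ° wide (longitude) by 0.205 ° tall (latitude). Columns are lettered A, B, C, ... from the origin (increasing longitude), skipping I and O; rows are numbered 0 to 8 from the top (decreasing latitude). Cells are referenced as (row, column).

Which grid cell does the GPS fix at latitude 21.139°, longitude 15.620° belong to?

Column index: ⌊(15.620 − 14.427) / 0.186⌋ = ⌊6.414⌋ = 6 → column G
Row offset from origin: ⌊(21.139 − 20.656) / 0.205⌋ = ⌊2.356⌋ = 2 → row 6 (counted from top)

(6, G)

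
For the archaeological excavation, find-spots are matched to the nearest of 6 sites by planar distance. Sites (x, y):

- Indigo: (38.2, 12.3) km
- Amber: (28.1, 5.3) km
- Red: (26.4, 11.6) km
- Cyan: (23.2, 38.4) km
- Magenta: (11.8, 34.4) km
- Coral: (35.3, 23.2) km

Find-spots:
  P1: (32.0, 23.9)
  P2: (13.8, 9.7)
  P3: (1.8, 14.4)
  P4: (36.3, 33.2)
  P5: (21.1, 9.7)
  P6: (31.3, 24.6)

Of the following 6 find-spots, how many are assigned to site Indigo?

P1 → Coral
P2 → Red
P3 → Magenta
P4 → Coral
P5 → Red
P6 → Coral
0 of the 6 go to Indigo.

0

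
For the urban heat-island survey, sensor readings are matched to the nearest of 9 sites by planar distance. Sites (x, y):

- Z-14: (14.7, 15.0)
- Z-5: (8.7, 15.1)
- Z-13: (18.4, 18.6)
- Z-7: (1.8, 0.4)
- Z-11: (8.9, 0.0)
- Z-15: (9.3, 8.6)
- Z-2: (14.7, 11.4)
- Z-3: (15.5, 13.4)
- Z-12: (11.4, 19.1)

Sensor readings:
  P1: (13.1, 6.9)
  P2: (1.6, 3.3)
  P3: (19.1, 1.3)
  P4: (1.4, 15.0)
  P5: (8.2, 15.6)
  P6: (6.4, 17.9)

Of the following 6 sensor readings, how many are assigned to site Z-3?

P1 → Z-15
P2 → Z-7
P3 → Z-11
P4 → Z-5
P5 → Z-5
P6 → Z-5
0 of the 6 go to Z-3.

0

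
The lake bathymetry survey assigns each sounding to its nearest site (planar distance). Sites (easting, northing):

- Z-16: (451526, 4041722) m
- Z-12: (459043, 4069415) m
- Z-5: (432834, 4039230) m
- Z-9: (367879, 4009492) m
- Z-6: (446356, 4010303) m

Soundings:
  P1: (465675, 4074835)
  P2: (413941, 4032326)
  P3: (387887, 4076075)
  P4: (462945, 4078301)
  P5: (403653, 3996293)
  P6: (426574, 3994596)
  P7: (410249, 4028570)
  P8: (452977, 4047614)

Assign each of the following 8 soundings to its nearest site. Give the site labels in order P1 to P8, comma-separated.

Z-12, Z-5, Z-5, Z-12, Z-9, Z-6, Z-5, Z-16

P1 → Z-12 (d²=73359824.00)
P2 → Z-5 (d²=404610665.00)
P3 → Z-5 (d²=3377786834.00)
P4 → Z-12 (d²=94186600.00)
P5 → Z-9 (d²=1453992677.00)
P6 → Z-6 (d²=638037373.00)
P7 → Z-5 (d²=623717825.00)
P8 → Z-16 (d²=36821065.00)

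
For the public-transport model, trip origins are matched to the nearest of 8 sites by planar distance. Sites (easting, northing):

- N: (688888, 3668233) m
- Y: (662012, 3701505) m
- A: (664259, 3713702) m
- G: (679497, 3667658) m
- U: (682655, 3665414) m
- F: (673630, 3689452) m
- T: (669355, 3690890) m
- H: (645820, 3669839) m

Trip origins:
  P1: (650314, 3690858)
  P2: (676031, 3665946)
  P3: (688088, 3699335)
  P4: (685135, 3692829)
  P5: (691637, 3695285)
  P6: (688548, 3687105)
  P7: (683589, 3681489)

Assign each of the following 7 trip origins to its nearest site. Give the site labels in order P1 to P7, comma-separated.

P1 → Y (d²=250201813.00)
P2 → G (d²=14944100.00)
P3 → F (d²=306707453.00)
P4 → F (d²=143769154.00)
P5 → F (d²=358275938.00)
P6 → F (d²=228055133.00)
P7 → F (d²=162591050.00)

Y, G, F, F, F, F, F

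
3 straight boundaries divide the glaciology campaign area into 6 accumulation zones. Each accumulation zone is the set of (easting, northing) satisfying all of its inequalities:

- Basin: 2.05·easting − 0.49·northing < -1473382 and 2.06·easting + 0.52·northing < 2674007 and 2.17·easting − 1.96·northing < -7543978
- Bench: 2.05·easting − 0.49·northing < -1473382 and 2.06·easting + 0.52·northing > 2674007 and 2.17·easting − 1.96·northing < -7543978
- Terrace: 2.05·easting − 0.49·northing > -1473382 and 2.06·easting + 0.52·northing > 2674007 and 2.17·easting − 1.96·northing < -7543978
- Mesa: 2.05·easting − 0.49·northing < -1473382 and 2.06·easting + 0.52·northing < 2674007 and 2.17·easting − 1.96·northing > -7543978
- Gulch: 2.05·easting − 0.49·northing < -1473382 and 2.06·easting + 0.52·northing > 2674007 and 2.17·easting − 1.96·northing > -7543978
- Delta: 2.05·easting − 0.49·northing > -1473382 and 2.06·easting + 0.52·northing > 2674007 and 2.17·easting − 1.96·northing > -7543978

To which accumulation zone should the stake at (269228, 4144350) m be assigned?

Gulch

2.05·269228 − 0.49·4144350 = -1478814.100, which is < -1473382
2.06·269228 + 0.52·4144350 = 2709671.680, which is > 2674007
2.17·269228 − 1.96·4144350 = -7538701.240, which is > -7543978
This sign pattern matches Gulch.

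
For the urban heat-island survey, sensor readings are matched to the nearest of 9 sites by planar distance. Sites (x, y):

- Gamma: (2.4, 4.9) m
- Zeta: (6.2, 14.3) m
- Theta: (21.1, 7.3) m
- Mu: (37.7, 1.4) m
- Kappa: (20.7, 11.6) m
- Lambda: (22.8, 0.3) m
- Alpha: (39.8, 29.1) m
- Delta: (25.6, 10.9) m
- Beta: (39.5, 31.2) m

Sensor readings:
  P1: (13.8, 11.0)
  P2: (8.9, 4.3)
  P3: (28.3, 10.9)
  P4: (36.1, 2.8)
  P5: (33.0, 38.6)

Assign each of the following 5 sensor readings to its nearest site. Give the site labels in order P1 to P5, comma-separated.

Kappa, Gamma, Delta, Mu, Beta

P1 → Kappa (d²=47.97)
P2 → Gamma (d²=42.61)
P3 → Delta (d²=7.29)
P4 → Mu (d²=4.52)
P5 → Beta (d²=97.01)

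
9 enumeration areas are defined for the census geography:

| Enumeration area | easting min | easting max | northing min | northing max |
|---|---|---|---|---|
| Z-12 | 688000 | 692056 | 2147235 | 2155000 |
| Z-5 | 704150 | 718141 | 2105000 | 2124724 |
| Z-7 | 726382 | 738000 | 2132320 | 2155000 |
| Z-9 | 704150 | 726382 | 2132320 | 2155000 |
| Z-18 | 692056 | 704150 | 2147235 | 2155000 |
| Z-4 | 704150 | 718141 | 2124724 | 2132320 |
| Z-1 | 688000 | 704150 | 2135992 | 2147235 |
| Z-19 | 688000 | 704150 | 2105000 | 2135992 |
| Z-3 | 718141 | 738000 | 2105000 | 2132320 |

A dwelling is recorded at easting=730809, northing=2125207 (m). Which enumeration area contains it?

Z-3

The point has easting = 730809 and northing = 2125207.
Only Z-3 satisfies 718141 ≤ easting ≤ 738000 and 2105000 ≤ northing ≤ 2132320.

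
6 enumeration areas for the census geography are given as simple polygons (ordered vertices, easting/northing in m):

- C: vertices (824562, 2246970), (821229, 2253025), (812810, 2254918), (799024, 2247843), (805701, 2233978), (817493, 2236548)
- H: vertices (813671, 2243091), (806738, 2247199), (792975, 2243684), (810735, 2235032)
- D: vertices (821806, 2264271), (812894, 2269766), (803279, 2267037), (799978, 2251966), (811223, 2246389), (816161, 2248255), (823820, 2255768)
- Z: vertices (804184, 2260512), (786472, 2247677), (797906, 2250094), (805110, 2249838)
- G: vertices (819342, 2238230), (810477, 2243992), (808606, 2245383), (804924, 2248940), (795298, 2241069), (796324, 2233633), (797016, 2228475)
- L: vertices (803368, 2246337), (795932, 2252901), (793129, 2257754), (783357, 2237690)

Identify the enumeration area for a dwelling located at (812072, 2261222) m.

Cast a ray rightward from (812072, 2261222). For each polygon, the edges (by vertex number in listed order) whose endpoints lie on opposite sides of northing = 2261222, where each meets that height, and whether that is right or left of the point:
C: no edge straddles that height → 0 crossings.
H: no edge straddles that height → 0 crossings.
D: 3–4 at easting≈802005.3 (left), 7–1 at easting≈822528.2 (right) → 1 crossing.
Z: no edge straddles that height → 0 crossings.
G: no edge straddles that height → 0 crossings.
L: no edge straddles that height → 0 crossings.
Only D has an odd count, so the point is inside D.

D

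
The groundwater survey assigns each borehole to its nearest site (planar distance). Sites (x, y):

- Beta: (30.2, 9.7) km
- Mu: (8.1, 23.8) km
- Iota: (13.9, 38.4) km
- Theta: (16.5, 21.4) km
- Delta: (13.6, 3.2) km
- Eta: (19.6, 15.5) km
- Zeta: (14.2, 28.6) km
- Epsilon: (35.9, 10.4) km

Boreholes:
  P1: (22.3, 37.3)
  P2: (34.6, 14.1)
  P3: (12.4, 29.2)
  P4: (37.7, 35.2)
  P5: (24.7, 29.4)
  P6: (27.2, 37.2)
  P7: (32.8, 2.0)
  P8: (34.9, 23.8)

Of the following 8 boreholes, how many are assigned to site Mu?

0

P1 → Iota
P2 → Epsilon
P3 → Zeta
P4 → Iota
P5 → Zeta
P6 → Iota
P7 → Beta
P8 → Epsilon
0 of the 8 go to Mu.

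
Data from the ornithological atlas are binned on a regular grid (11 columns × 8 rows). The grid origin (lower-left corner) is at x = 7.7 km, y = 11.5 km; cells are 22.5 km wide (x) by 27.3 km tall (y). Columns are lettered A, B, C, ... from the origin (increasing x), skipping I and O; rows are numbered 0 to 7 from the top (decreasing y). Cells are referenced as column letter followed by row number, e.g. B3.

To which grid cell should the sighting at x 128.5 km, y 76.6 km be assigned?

F5

Column index: ⌊(128.5 − 7.7) / 22.5⌋ = ⌊5.369⌋ = 5 → column F
Row offset from origin: ⌊(76.6 − 11.5) / 27.3⌋ = ⌊2.385⌋ = 2 → row 5 (counted from top)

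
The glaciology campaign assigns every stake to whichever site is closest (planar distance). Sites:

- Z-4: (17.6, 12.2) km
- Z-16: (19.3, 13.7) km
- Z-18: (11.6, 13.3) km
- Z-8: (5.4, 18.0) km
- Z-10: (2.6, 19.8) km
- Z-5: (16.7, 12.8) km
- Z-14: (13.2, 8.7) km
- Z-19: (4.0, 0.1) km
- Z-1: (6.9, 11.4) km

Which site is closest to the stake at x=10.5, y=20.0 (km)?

Squared distances to each site:
Z-4: 111.250; Z-16: 117.130; Z-18: 46.100; Z-8: 30.010; Z-10: 62.450; Z-5: 90.280; Z-14: 134.980; Z-19: 438.260; Z-1: 86.920.
Minimum at Z-8.

Z-8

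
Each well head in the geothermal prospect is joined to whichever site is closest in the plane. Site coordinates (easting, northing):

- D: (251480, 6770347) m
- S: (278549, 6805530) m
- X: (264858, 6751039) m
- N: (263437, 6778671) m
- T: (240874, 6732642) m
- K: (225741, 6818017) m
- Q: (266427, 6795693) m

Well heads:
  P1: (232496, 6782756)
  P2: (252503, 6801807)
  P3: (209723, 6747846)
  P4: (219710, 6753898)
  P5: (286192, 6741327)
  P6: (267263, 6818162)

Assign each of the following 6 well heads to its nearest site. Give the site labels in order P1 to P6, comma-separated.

P1 → D (d²=514375537.00)
P2 → Q (d²=231258772.00)
P3 → T (d²=1201546417.00)
P4 → T (d²=899732432.00)
P5 → X (d²=549462500.00)
P6 → S (d²=286941220.00)

D, Q, T, T, X, S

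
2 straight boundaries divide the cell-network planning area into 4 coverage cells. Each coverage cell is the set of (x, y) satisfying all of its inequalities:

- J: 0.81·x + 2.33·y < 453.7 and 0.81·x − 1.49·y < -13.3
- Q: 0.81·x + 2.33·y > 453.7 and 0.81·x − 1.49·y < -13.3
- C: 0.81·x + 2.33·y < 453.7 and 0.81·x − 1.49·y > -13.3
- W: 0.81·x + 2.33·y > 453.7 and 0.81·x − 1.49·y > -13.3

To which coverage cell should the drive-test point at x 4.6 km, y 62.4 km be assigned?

J

0.81·4.6 + 2.33·62.4 = 149.118, which is < 453.7
0.81·4.6 − 1.49·62.4 = -89.250, which is < -13.3
This sign pattern matches J.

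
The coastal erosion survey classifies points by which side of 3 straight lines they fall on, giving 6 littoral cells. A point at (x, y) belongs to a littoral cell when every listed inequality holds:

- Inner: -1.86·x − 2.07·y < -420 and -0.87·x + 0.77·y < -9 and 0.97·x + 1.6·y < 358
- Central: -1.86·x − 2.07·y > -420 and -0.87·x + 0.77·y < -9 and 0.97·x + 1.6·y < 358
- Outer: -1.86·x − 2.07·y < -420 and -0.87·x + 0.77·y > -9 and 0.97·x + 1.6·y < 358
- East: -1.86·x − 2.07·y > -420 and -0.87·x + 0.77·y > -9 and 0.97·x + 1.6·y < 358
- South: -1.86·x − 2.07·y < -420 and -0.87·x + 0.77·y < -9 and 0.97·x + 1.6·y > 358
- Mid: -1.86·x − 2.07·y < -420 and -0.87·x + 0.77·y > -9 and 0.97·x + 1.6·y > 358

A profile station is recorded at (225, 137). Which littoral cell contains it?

-1.86·225 − 2.07·137 = -702.090, which is < -420
-0.87·225 + 0.77·137 = -90.260, which is < -9
0.97·225 + 1.6·137 = 437.450, which is > 358
This sign pattern matches South.

South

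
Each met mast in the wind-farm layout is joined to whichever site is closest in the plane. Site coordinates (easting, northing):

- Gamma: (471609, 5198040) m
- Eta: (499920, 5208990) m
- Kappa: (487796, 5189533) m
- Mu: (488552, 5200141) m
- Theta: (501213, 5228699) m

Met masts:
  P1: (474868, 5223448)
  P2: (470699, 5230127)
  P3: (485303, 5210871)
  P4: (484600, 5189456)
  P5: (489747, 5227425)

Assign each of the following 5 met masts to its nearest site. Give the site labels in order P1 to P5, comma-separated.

P1 → Gamma (d²=656187545.00)
P2 → Theta (d²=933143380.00)
P3 → Mu (d²=125688901.00)
P4 → Kappa (d²=10220345.00)
P5 → Theta (d²=133092232.00)

Gamma, Theta, Mu, Kappa, Theta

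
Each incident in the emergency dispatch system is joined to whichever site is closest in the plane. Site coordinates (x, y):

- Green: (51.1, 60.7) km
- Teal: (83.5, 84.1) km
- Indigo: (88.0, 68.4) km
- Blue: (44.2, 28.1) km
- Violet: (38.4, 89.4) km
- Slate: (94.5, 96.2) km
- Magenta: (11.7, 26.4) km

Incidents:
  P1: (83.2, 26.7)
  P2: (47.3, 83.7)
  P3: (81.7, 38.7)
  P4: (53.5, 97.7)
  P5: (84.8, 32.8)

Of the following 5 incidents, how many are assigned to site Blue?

P1 → Blue
P2 → Violet
P3 → Indigo
P4 → Violet
P5 → Indigo
1 of the 5 goes to Blue.

1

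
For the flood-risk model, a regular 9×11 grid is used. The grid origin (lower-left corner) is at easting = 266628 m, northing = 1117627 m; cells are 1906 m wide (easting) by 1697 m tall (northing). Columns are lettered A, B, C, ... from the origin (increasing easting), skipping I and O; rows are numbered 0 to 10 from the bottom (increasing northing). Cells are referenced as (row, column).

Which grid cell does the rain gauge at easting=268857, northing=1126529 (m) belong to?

(5, B)

Column index: ⌊(268857 − 266628) / 1906⌋ = ⌊1.169⌋ = 1 → column B
Row offset from origin: ⌊(1126529 − 1117627) / 1697⌋ = ⌊5.246⌋ = 5 → row 5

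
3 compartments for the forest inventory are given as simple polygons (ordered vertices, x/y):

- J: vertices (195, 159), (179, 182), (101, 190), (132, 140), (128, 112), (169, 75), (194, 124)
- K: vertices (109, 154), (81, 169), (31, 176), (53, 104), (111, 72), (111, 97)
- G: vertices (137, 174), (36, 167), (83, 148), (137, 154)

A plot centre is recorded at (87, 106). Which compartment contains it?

K

Cast a ray rightward from (87, 106). For each polygon, the edges (by vertex number in listed order) whose endpoints lie on opposite sides of y = 106, where each meets that height, and whether that is right or left of the point:
J: 5–6 at x≈134.6 (right), 6–7 at x≈184.8 (right) → 2 crossings.
K: 3–4 at x≈52.4 (left), 6–1 at x≈110.7 (right) → 1 crossing.
G: no edge straddles that height → 0 crossings.
Only K has an odd count, so the point is inside K.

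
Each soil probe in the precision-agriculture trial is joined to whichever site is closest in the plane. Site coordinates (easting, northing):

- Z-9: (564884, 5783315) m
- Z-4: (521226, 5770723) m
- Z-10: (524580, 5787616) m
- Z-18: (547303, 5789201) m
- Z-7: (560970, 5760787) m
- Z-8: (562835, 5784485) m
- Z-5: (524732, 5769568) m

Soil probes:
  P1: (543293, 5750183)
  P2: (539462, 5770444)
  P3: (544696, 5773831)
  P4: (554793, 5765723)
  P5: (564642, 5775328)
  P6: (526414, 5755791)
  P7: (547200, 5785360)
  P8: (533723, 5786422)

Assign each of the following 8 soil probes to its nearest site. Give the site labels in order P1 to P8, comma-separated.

Z-7, Z-5, Z-18, Z-7, Z-9, Z-5, Z-18, Z-10

P1 → Z-7 (d²=424921145.00)
P2 → Z-5 (d²=217740276.00)
P3 → Z-18 (d²=243033349.00)
P4 → Z-7 (d²=62519425.00)
P5 → Z-9 (d²=63850733.00)
P6 → Z-5 (d²=192634853.00)
P7 → Z-18 (d²=14763890.00)
P8 → Z-10 (d²=85020085.00)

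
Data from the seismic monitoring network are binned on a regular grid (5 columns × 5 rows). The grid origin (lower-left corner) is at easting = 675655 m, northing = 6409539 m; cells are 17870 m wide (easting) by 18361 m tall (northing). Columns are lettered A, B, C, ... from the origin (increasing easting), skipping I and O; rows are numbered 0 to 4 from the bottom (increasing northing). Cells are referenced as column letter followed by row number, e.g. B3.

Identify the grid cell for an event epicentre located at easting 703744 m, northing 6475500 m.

Column index: ⌊(703744 − 675655) / 17870⌋ = ⌊1.572⌋ = 1 → column B
Row offset from origin: ⌊(6475500 − 6409539) / 18361⌋ = ⌊3.592⌋ = 3 → row 3

B3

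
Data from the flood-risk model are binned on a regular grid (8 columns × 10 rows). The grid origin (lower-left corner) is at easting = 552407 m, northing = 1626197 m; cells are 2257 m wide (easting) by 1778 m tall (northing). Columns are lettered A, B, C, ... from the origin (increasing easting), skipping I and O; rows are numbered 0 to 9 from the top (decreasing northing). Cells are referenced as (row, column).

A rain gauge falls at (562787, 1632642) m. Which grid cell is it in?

(6, E)

Column index: ⌊(562787 − 552407) / 2257⌋ = ⌊4.599⌋ = 4 → column E
Row offset from origin: ⌊(1632642 − 1626197) / 1778⌋ = ⌊3.625⌋ = 3 → row 6 (counted from top)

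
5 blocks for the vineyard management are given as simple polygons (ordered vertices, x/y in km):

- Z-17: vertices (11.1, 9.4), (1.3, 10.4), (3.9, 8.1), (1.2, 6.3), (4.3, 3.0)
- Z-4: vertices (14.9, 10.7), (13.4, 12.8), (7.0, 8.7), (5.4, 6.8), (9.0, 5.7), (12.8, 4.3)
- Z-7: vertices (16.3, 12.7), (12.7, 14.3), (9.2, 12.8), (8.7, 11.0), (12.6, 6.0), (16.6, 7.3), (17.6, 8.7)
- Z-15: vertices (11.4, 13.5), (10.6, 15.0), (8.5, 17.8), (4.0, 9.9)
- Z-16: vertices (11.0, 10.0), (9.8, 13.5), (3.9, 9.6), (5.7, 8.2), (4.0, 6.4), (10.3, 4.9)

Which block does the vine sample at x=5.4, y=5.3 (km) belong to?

Cast a ray rightward from (5.4, 5.3). For each polygon, the edges (by vertex number in listed order) whose endpoints lie on opposite sides of y = 5.3, where each meets that height, and whether that is right or left of the point:
Z-17: 4–5 at x≈2.14 (left), 5–1 at x≈6.74 (right) → 1 crossing.
Z-4: 5–6 at x≈10.09 (right), 6–1 at x≈13.13 (right) → 2 crossings.
Z-7: no edge straddles that height → 0 crossings.
Z-15: no edge straddles that height → 0 crossings.
Z-16: 5–6 at x≈8.62 (right), 6–1 at x≈10.35 (right) → 2 crossings.
Only Z-17 has an odd count, so the point is inside Z-17.

Z-17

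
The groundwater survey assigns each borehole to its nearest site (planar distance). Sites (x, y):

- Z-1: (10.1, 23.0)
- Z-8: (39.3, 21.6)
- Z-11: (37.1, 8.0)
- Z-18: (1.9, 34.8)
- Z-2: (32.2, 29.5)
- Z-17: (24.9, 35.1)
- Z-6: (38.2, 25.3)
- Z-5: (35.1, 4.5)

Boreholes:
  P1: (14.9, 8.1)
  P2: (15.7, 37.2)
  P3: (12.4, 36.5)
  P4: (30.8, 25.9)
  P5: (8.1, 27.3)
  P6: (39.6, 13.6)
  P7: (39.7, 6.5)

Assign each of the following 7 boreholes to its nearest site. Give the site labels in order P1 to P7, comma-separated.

Z-1, Z-17, Z-18, Z-2, Z-1, Z-11, Z-11

P1 → Z-1 (d²=245.05)
P2 → Z-17 (d²=89.05)
P3 → Z-18 (d²=113.14)
P4 → Z-2 (d²=14.92)
P5 → Z-1 (d²=22.49)
P6 → Z-11 (d²=37.61)
P7 → Z-11 (d²=9.01)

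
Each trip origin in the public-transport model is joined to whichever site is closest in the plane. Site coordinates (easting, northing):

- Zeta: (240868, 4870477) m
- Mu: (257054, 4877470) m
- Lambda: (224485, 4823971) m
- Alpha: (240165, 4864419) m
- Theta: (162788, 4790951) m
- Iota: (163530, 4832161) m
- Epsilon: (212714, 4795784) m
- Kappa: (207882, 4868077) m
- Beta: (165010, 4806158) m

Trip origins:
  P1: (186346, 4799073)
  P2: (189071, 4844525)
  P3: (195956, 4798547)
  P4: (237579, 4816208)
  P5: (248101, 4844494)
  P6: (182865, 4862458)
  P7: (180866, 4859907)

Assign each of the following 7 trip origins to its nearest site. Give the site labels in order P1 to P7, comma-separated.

Beta, Iota, Epsilon, Lambda, Alpha, Kappa, Kappa

P1 → Beta (d²=505422121.00)
P2 → Iota (d²=805211177.00)
P3 → Epsilon (d²=288464733.00)
P4 → Lambda (d²=231717005.00)
P5 → Alpha (d²=459985721.00)
P6 → Kappa (d²=657423450.00)
P7 → Kappa (d²=796613156.00)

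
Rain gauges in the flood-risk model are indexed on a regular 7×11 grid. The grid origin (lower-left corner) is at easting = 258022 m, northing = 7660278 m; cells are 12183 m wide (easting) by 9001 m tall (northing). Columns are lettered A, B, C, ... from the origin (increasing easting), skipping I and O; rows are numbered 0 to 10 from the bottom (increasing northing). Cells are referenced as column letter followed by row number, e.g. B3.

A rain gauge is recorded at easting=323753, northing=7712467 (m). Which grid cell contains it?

Column index: ⌊(323753 − 258022) / 12183⌋ = ⌊5.395⌋ = 5 → column F
Row offset from origin: ⌊(7712467 − 7660278) / 9001⌋ = ⌊5.798⌋ = 5 → row 5

F5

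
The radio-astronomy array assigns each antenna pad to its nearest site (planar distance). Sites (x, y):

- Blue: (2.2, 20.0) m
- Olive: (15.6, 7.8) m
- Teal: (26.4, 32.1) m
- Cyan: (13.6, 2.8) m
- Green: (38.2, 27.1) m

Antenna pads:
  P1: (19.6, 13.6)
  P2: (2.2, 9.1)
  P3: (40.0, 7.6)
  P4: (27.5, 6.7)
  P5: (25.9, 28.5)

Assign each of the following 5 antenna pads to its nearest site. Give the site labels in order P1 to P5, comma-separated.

P1 → Olive (d²=49.64)
P2 → Blue (d²=118.81)
P3 → Green (d²=383.49)
P4 → Olive (d²=142.82)
P5 → Teal (d²=13.21)

Olive, Blue, Green, Olive, Teal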